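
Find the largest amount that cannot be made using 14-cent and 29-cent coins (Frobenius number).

For two coprime denominations a and b, the Frobenius number (largest value not representable as a non-negative combination) is ab - a - b.
Here gcd(14, 29) = 1, so they are coprime.
F(14, 29) = 14·29 - 14 - 29 = 406 - 43 = 363

363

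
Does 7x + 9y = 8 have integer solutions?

Step 1: Compute gcd(7, 9).
gcd(7, 9) = 1

Step 2: Check divisibility.
Does 1 divide 8? 8 = 1 x 8, so yes.

By the theorem on linear Diophantine equations, 7x + 9y = 8 has integer solutions if and only if gcd(7, 9) divides 8. Since 1 | 8, solutions exist.

Yes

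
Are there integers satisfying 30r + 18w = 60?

Step 1: Compute gcd(30, 18).
gcd(30, 18) = 6

Step 2: Check divisibility.
Does 6 divide 60? 60 = 6 x 10, so yes.

By the theorem on linear Diophantine equations, 30r + 18w = 60 has integer solutions if and only if gcd(30, 18) divides 60. Since 6 | 60, solutions exist.

Yes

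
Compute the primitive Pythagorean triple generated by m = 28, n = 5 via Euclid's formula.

a = m² - n² = 784 - 25 = 759
b = 2mn = 2·28·5 = 280
c = m² + n² = 784 + 25 = 809
Verify: 759² + 280² = 576081 + 78400 = 654481 = 809² ✓

(759, 280, 809)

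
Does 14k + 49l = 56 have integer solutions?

Step 1: Compute gcd(14, 49).
gcd(14, 49) = 7

Step 2: Check divisibility.
Does 7 divide 56? 56 = 7 x 8, so yes.

By the theorem on linear Diophantine equations, 14k + 49l = 56 has integer solutions if and only if gcd(14, 49) divides 56. Since 7 | 56, solutions exist.

Yes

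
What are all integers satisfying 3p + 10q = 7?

Step 1: Compute gcd(3, 10) = 1.
Since 1 divides 7, solutions exist.

Step 2: Find a particular solution using extended Euclidean algorithm.
We get p₀ = -21, q₀ = 7.
Check: 3*-21 + 10*7 = 7 = 7 ✓

Step 3: Write the general solution.
p = -21 + (10/1)t = -21 + 10t
q = 7 - (3/1)t = 7 - 3t
for any integer t.

p = -21 + 10t, q = 7 - 3t for integer t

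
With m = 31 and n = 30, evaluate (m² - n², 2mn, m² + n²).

a = m² - n² = 961 - 900 = 61
b = 2mn = 2·31·30 = 1860
c = m² + n² = 961 + 900 = 1861
Verify: 61² + 1860² = 3721 + 3459600 = 3463321 = 1861² ✓

(61, 1860, 1861)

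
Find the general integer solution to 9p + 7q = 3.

Step 1: Compute gcd(9, 7) = 1.
Since 1 divides 3, solutions exist.

Step 2: Find a particular solution using extended Euclidean algorithm.
We get p₀ = -9, q₀ = 12.
Check: 9*-9 + 7*12 = 3 = 3 ✓

Step 3: Write the general solution.
p = -9 + (7/1)t = -9 + 7t
q = 12 - (9/1)t = 12 - 9t
for any integer t.

p = -9 + 7t, q = 12 - 9t for integer t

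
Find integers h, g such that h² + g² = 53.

We need to find integers h, g > 0 such that h² + g² = 53.
Trying h = 2: g² = 53 - 2² = 53 - 4 = 49
g = 7
Check: 2² + 7² = 4 + 49 = 53 ✓

53 = 2² + 7²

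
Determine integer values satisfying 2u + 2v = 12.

Step 1: Check solvability.
gcd(2, 2) = 2
Since 2 divides 12, solutions exist.

Step 2: Apply extended Euclidean algorithm to find gcd.
We find integers such that 2*x0 + 2*y0 = 2

Step 3: Scale the particular solution.
Multiply by 12/2 = 6:
u = 0, v = 6

Step 4: Verify.
2*(0) + 2*(6) = 12 = 12 ✓

u = 0, v = 6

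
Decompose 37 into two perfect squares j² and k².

We need to find integers j, k > 0 such that j² + k² = 37.
Trying j = 1: k² = 37 - 1² = 37 - 1 = 36
k = 6
Check: 1² + 6² = 1 + 36 = 37 ✓

37 = 1² + 6²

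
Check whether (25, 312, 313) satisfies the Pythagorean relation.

Compute a² + b²:
25² + 312² = 625 + 97344 = 97969
Compute c²:
313² = 97969
Since 97969 = 97969, it is a Pythagorean triple.

Yes, it is a Pythagorean triple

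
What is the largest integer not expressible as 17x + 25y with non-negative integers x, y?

For two coprime denominations a and b, the Frobenius number (largest value not representable as a non-negative combination) is ab - a - b.
Here gcd(17, 25) = 1, so they are coprime.
F(17, 25) = 17·25 - 17 - 25 = 425 - 42 = 383

383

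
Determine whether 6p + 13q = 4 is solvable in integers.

Step 1: Compute gcd(6, 13).
gcd(6, 13) = 1

Step 2: Check divisibility.
Does 1 divide 4? 4 = 1 x 4, so yes.

By the theorem on linear Diophantine equations, 6p + 13q = 4 has integer solutions if and only if gcd(6, 13) divides 4. Since 1 | 4, solutions exist.

Yes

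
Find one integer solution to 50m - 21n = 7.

Step 1: Check solvability.
gcd(50, 21) = 1
Since 1 divides 7, solutions exist.

Step 2: Apply extended Euclidean algorithm to find gcd.
We find integers such that 50*x0 + 21*y0 = 1

Step 3: Scale the particular solution.
Multiply by 7/1 = 7:
m = 56, n = 133

Step 4: Verify.
50*(56) - 21*(133) = 7 = 7 ✓

m = 56, n = 133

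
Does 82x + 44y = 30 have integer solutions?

Step 1: Compute gcd(82, 44).
gcd(82, 44) = 2

Step 2: Check divisibility.
Does 2 divide 30? 30 = 2 x 15, so yes.

By the theorem on linear Diophantine equations, 82x + 44y = 30 has integer solutions if and only if gcd(82, 44) divides 30. Since 2 | 30, solutions exist.

Yes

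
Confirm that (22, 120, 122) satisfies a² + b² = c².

Compute a² + b² = 22² + 120² = 484 + 14400 = 14884
Compute c² = 122² = 14884
Since 14884 = 14884, confirmed.

Yes, it is a Pythagorean triple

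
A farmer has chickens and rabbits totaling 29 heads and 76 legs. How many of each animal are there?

Let c = chickens, r = rabbits.
Heads: c + r = 29
Legs: 2c + 4r = 76
From the first equation, c = 29 - r. Substitute:
2(29 - r) + 4r = 76
58 + 2r = 76
r = (76 - 58)/2 = 9
c = 29 - 9 = 20

Chickens: 20, Rabbits: 9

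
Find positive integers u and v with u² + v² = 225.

We need to find integers u, v > 0 such that u² + v² = 225.
Trying u = 9: v² = 225 - 9² = 225 - 81 = 144
v = 12
Check: 9² + 12² = 81 + 144 = 225 ✓

225 = 9² + 12²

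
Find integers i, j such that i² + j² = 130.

We need to find integers i, j > 0 such that i² + j² = 130.
Trying i = 3: j² = 130 - 3² = 130 - 9 = 121
j = 11
Check: 3² + 11² = 9 + 121 = 130 ✓

130 = 3² + 11²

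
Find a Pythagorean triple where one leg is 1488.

We need the other leg and hypotenuse such that 1488² + x² = c².
Take x = 385, c = 1537: 1488² + 385² = 2214144 + 148225 = 2362369 = 1537² ✓
Triple: (385, 1488, 1537)

(385, 1488, 1537)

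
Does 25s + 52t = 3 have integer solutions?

Step 1: Compute gcd(25, 52).
gcd(25, 52) = 1

Step 2: Check divisibility.
Does 1 divide 3? 3 = 1 x 3, so yes.

By the theorem on linear Diophantine equations, 25s + 52t = 3 has integer solutions if and only if gcd(25, 52) divides 3. Since 1 | 3, solutions exist.

Yes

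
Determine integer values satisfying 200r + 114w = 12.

Step 1: Check solvability.
gcd(200, 114) = 2
Since 2 divides 12, solutions exist.

Step 2: Apply extended Euclidean algorithm to find gcd.
We find integers such that 200*x0 + 114*y0 = 2

Step 3: Scale the particular solution.
Multiply by 12/2 = 6:
r = 24, w = -42

Step 4: Verify.
200*(24) + 114*(-42) = 12 = 12 ✓

r = 24, w = -42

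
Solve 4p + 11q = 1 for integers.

Step 1: Check solvability.
gcd(4, 11) = 1
Since 1 divides 1, solutions exist.

Step 2: Apply extended Euclidean algorithm to find gcd.
We find integers such that 4*x0 + 11*y0 = 1

Step 3: Scale the particular solution.
Multiply by 1/1 = 1:
p = 3, q = -1

Step 4: Verify.
4*(3) + 11*(-1) = 1 = 1 ✓

p = 3, q = -1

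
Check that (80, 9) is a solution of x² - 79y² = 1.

Compute x² = 80² = 6400
Compute 79y² = 79·9² = 79·81 = 6399
x² - 79y² = 6400 - 6399 = 1
Since this equals 1, (80, 9) is a solution.

Yes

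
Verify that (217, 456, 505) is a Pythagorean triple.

Compute a² + b² = 217² + 456² = 47089 + 207936 = 255025
Compute c² = 505² = 255025
Since 255025 = 255025, confirmed.

Yes, it is a Pythagorean triple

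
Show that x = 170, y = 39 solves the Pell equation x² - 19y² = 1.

Compute x² = 170² = 28900
Compute 19y² = 19·39² = 19·1521 = 28899
x² - 19y² = 28900 - 28899 = 1
Since this equals 1, (170, 39) is a solution.

Yes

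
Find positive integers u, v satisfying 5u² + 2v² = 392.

Try small values of u and check whether (392 - 5u²)/2 is a perfect square.
u = 8: 5·8² = 320, so 2v² = 392 - 320 = 72, giving v² = 36, v = 6.
Check: 5·8² + 2·6² = 320 + 72 = 392 ✓

u = 8, v = 6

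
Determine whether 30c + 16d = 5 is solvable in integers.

Step 1: Compute gcd(30, 16).
gcd(30, 16) = 2

Step 2: Check divisibility.
Does 2 divide 5? 5 = 2 x 2 + 1, so no.

By the theorem on linear Diophantine equations, 30c + 16d = 5 has integer solutions if and only if gcd(30, 16) divides 5. Since 2 does not divide 5, no solutions exist.

No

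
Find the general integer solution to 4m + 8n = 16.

Step 1: Compute gcd(4, 8) = 4.
Since 4 divides 16, solutions exist.

Step 2: Find a particular solution using extended Euclidean algorithm.
We get m₀ = 4, n₀ = 0.
Check: 4*4 + 8*0 = 16 = 16 ✓

Step 3: Write the general solution.
m = 4 + (8/4)t = 4 + 2t
n = 0 - (4/4)t = 0 - 1t
for any integer t.

m = 4 + 2t, n = 0 - 1t for integer t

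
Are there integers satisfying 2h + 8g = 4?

Step 1: Compute gcd(2, 8).
gcd(2, 8) = 2

Step 2: Check divisibility.
Does 2 divide 4? 4 = 2 x 2, so yes.

By the theorem on linear Diophantine equations, 2h + 8g = 4 has integer solutions if and only if gcd(2, 8) divides 4. Since 2 | 4, solutions exist.

Yes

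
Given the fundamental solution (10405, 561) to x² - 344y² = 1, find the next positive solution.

Solutions to x² - Dy² = 1 are generated by powers of (x₀ + y₀√D).
The next solution satisfies x₁ + y₁√344 = (x₀ + y₀√344)², giving:
x₁ = x₀² + 344y₀² = 10405² + 344·561² = 108264025 + 108264024 = 216528049
y₁ = 2x₀y₀ = 2·10405·561 = 11674410

Verify: 216528049² - 344·11674410² = 46884396003746401 - 46884396003746400 = 1 ✓

x = 216528049, y = 11674410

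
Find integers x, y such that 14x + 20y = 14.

Step 1: Check solvability.
gcd(14, 20) = 2
Since 2 divides 14, solutions exist.

Step 2: Apply extended Euclidean algorithm to find gcd.
We find integers such that 14*x0 + 20*y0 = 2

Step 3: Scale the particular solution.
Multiply by 14/2 = 7:
x = 21, y = -14

Step 4: Verify.
14*(21) + 20*(-14) = 14 = 14 ✓

x = 21, y = -14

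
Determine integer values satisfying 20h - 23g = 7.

Step 1: Check solvability.
gcd(20, 23) = 1
Since 1 divides 7, solutions exist.

Step 2: Apply extended Euclidean algorithm to find gcd.
We find integers such that 20*x0 + 23*y0 = 1

Step 3: Scale the particular solution.
Multiply by 7/1 = 7:
h = -56, g = -49

Step 4: Verify.
20*(-56) - 23*(-49) = 7 = 7 ✓

h = -56, g = -49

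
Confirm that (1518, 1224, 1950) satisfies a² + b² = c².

Compute a² + b² = 1518² + 1224² = 2304324 + 1498176 = 3802500
Compute c² = 1950² = 3802500
Since 3802500 = 3802500, confirmed.

Yes, it is a Pythagorean triple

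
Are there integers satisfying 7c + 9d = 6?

Step 1: Compute gcd(7, 9).
gcd(7, 9) = 1

Step 2: Check divisibility.
Does 1 divide 6? 6 = 1 x 6, so yes.

By the theorem on linear Diophantine equations, 7c + 9d = 6 has integer solutions if and only if gcd(7, 9) divides 6. Since 1 | 6, solutions exist.

Yes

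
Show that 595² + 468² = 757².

Compute a² + b² = 595² + 468² = 354025 + 219024 = 573049
Compute c² = 757² = 573049
Since 573049 = 573049, confirmed.

Yes, it is a Pythagorean triple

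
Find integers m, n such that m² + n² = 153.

We need to find integers m, n > 0 such that m² + n² = 153.
Trying m = 3: n² = 153 - 3² = 153 - 9 = 144
n = 12
Check: 3² + 12² = 9 + 144 = 153 ✓

153 = 3² + 12²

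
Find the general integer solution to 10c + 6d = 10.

Step 1: Compute gcd(10, 6) = 2.
Since 2 divides 10, solutions exist.

Step 2: Find a particular solution using extended Euclidean algorithm.
We get c₀ = -5, d₀ = 10.
Check: 10*-5 + 6*10 = 10 = 10 ✓

Step 3: Write the general solution.
c = -5 + (6/2)t = -5 + 3t
d = 10 - (10/2)t = 10 - 5t
for any integer t.

c = -5 + 3t, d = 10 - 5t for integer t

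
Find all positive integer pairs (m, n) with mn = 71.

The positive divisors of 71 are: 1, 71.
Each divisor d gives the pair (d, 71/d):
(1, 71), (71, 1)

(1, 71), (71, 1)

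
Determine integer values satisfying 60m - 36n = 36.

Step 1: Check solvability.
gcd(60, 36) = 12
Since 12 divides 36, solutions exist.

Step 2: Apply extended Euclidean algorithm to find gcd.
We find integers such that 60*x0 + 36*y0 = 12

Step 3: Scale the particular solution.
Multiply by 36/12 = 3:
m = -3, n = -6

Step 4: Verify.
60*(-3) - 36*(-6) = 36 = 36 ✓

m = -3, n = -6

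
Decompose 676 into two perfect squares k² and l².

We need to find integers k, l > 0 such that k² + l² = 676.
Trying k = 10: l² = 676 - 10² = 676 - 100 = 576
l = 24
Check: 10² + 24² = 100 + 576 = 676 ✓

676 = 10² + 24²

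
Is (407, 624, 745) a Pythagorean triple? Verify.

Compute a² + b² = 407² + 624² = 165649 + 389376 = 555025
Compute c² = 745² = 555025
Since 555025 = 555025, confirmed.

Yes, it is a Pythagorean triple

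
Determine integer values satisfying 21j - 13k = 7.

Step 1: Check solvability.
gcd(21, 13) = 1
Since 1 divides 7, solutions exist.

Step 2: Apply extended Euclidean algorithm to find gcd.
We find integers such that 21*x0 + 13*y0 = 1

Step 3: Scale the particular solution.
Multiply by 7/1 = 7:
j = 35, k = 56

Step 4: Verify.
21*(35) - 13*(56) = 7 = 7 ✓

j = 35, k = 56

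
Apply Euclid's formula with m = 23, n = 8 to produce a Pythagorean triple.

a = m² - n² = 23² - 8² = 529 - 64 = 465
b = 2mn = 2·23·8 = 368
c = m² + n² = 529 + 64 = 593
Verify: 465² + 368² = 216225 + 135424 = 351649 = 593² ✓

(465, 368, 593)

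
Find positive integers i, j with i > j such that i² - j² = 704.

Factor: i² - j² = (i+j)(i-j) = 704.
We need two factors of 704 with the same parity.
Use i+j = 352 and i-j = 2 (product 352·2 = 704).
Adding: 2i = 354, so i = 177.
Subtracting: 2j = 350, so j = 175.
Check: 177² - 175² = 31329 - 30625 = 704 ✓

i = 177, j = 175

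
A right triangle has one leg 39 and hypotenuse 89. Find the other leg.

b² = c² - a² = 7921 - 1521 = 6400
b = 80

80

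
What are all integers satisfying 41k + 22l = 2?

Step 1: Compute gcd(41, 22) = 1.
Since 1 divides 2, solutions exist.

Step 2: Find a particular solution using extended Euclidean algorithm.
We get k₀ = 14, l₀ = -26.
Check: 41*14 + 22*-26 = 2 = 2 ✓

Step 3: Write the general solution.
k = 14 + (22/1)t = 14 + 22t
l = -26 - (41/1)t = -26 - 41t
for any integer t.

k = 14 + 22t, l = -26 - 41t for integer t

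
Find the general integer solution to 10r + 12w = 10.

Step 1: Compute gcd(10, 12) = 2.
Since 2 divides 10, solutions exist.

Step 2: Find a particular solution using extended Euclidean algorithm.
We get r₀ = -5, w₀ = 5.
Check: 10*-5 + 12*5 = 10 = 10 ✓

Step 3: Write the general solution.
r = -5 + (12/2)t = -5 + 6t
w = 5 - (10/2)t = 5 - 5t
for any integer t.

r = -5 + 6t, w = 5 - 5t for integer t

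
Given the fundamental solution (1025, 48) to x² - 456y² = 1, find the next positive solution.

Solutions to x² - Dy² = 1 are generated by powers of (x₀ + y₀√D).
The next solution satisfies x₁ + y₁√456 = (x₀ + y₀√456)², giving:
x₁ = x₀² + 456y₀² = 1025² + 456·48² = 1050625 + 1050624 = 2101249
y₁ = 2x₀y₀ = 2·1025·48 = 98400

Verify: 2101249² - 456·98400² = 4415247360001 - 4415247360000 = 1 ✓

x = 2101249, y = 98400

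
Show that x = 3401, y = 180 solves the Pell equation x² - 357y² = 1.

Compute x² = 3401² = 11566801
Compute 357y² = 357·180² = 357·32400 = 11566800
x² - 357y² = 11566801 - 11566800 = 1
Since this equals 1, (3401, 180) is a solution.

Yes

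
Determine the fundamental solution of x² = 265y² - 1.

We need x² = 265y² - 1. Try successive y:
y = 1: x² = 265·1² - 1 = 264, not a perfect square
y = 2: x² = 265·2² - 1 = 1059, not a perfect square
y = 3: x² = 265·3² - 1 = 2384, not a perfect square
...
y = 373: x² = 265·373² - 1 = 36869184 = 6072² ✓
Check: 6072² - 265·373² = 36869184 - 36869185 = -1 ✓

x = 6072, y = 373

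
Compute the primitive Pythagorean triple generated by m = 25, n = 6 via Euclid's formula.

a = m² - n² = 625 - 36 = 589
b = 2mn = 2·25·6 = 300
c = m² + n² = 625 + 36 = 661
Verify: 589² + 300² = 346921 + 90000 = 436921 = 661² ✓

(589, 300, 661)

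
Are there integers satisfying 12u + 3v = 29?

Step 1: Compute gcd(12, 3).
gcd(12, 3) = 3

Step 2: Check divisibility.
Does 3 divide 29? 29 = 3 x 9 + 2, so no.

By the theorem on linear Diophantine equations, 12u + 3v = 29 has integer solutions if and only if gcd(12, 3) divides 29. Since 3 does not divide 29, no solutions exist.

No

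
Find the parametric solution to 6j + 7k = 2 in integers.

Step 1: Compute gcd(6, 7) = 1.
Since 1 divides 2, solutions exist.

Step 2: Find a particular solution using extended Euclidean algorithm.
We get j₀ = -2, k₀ = 2.
Check: 6*-2 + 7*2 = 2 = 2 ✓

Step 3: Write the general solution.
j = -2 + (7/1)t = -2 + 7t
k = 2 - (6/1)t = 2 - 6t
for any integer t.

j = -2 + 7t, k = 2 - 6t for integer t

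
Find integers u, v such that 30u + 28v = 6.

Step 1: Check solvability.
gcd(30, 28) = 2
Since 2 divides 6, solutions exist.

Step 2: Apply extended Euclidean algorithm to find gcd.
We find integers such that 30*x0 + 28*y0 = 2

Step 3: Scale the particular solution.
Multiply by 6/2 = 3:
u = 3, v = -3

Step 4: Verify.
30*(3) + 28*(-3) = 6 = 6 ✓

u = 3, v = -3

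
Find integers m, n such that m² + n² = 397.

We need to find integers m, n > 0 such that m² + n² = 397.
Trying m = 6: n² = 397 - 6² = 397 - 36 = 361
n = 19
Check: 6² + 19² = 36 + 361 = 397 ✓

397 = 6² + 19²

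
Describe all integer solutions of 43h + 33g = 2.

Step 1: Compute gcd(43, 33) = 1.
Since 1 divides 2, solutions exist.

Step 2: Find a particular solution using extended Euclidean algorithm.
We get h₀ = 20, g₀ = -26.
Check: 43*20 + 33*-26 = 2 = 2 ✓

Step 3: Write the general solution.
h = 20 + (33/1)t = 20 + 33t
g = -26 - (43/1)t = -26 - 43t
for any integer t.

h = 20 + 33t, g = -26 - 43t for integer t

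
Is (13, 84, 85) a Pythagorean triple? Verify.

Compute a² + b² = 13² + 84² = 169 + 7056 = 7225
Compute c² = 85² = 7225
Since 7225 = 7225, confirmed.

Yes, it is a Pythagorean triple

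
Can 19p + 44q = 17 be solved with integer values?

Step 1: Compute gcd(19, 44).
gcd(19, 44) = 1

Step 2: Check divisibility.
Does 1 divide 17? 17 = 1 x 17, so yes.

By the theorem on linear Diophantine equations, 19p + 44q = 17 has integer solutions if and only if gcd(19, 44) divides 17. Since 1 | 17, solutions exist.

Yes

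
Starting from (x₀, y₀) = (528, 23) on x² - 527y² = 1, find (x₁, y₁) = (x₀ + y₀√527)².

Solutions to x² - Dy² = 1 are generated by powers of (x₀ + y₀√D).
The next solution satisfies x₁ + y₁√527 = (x₀ + y₀√527)², giving:
x₁ = x₀² + 527y₀² = 528² + 527·23² = 278784 + 278783 = 557567
y₁ = 2x₀y₀ = 2·528·23 = 24288

Verify: 557567² - 527·24288² = 310880959489 - 310880959488 = 1 ✓

x = 557567, y = 24288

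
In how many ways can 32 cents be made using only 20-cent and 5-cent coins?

We need non-negative integers (x, y) with 20x + 5y = 32.
For each x from 0 to 1, check if (32 - 20x) is a non-negative multiple of 5.
Solutions (x, y): none
Count: 0

0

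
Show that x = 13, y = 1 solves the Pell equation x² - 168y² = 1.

Compute x² = 13² = 169
Compute 168y² = 168·1² = 168·1 = 168
x² - 168y² = 169 - 168 = 1
Since this equals 1, (13, 1) is a solution.

Yes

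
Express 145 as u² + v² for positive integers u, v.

We need to find integers u, v > 0 such that u² + v² = 145.
Trying u = 1: v² = 145 - 1² = 145 - 1 = 144
v = 12
Check: 1² + 12² = 1 + 144 = 145 ✓

145 = 1² + 12²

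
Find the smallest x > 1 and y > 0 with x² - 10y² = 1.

We seek the smallest positive integers (x, y) with x² - 10y² = 1, i.e., x² = 10y² + 1.
Try successive y values:
y = 1: x² = 10·1² + 1 = 11, not a perfect square
y = 2: x² = 10·2² + 1 = 41, not a perfect square
y = 3: x² = 10·3² + 1 = 91, not a perfect square
... continuing the search (or via continued fractions) ...
y = 6: x² = 10·6² + 1 = 361, x = 19 ✓

Verify: 19² - 10·6² = 361 - 360 = 1 ✓

x = 19, y = 6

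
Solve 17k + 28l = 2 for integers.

Step 1: Check solvability.
gcd(17, 28) = 1
Since 1 divides 2, solutions exist.

Step 2: Apply extended Euclidean algorithm to find gcd.
We find integers such that 17*x0 + 28*y0 = 1

Step 3: Scale the particular solution.
Multiply by 2/1 = 2:
k = 10, l = -6

Step 4: Verify.
17*(10) + 28*(-6) = 2 = 2 ✓

k = 10, l = -6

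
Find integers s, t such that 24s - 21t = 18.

Step 1: Check solvability.
gcd(24, 21) = 3
Since 3 divides 18, solutions exist.

Step 2: Apply extended Euclidean algorithm to find gcd.
We find integers such that 24*x0 + 21*y0 = 3

Step 3: Scale the particular solution.
Multiply by 18/3 = 6:
s = 6, t = 6

Step 4: Verify.
24*(6) - 21*(6) = 18 = 18 ✓

s = 6, t = 6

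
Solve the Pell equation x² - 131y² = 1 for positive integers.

We seek the smallest positive integers (x, y) with x² - 131y² = 1, i.e., x² = 131y² + 1.
Try successive y values:
y = 1: x² = 131·1² + 1 = 132, not a perfect square
y = 2: x² = 131·2² + 1 = 525, not a perfect square
y = 3: x² = 131·3² + 1 = 1180, not a perfect square
... continuing the search (or via continued fractions) ...
y = 927: x² = 131·927² + 1 = 112572100, x = 10610 ✓

Verify: 10610² - 131·927² = 112572100 - 112572099 = 1 ✓

x = 10610, y = 927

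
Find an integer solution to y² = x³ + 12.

Try small integer x values and check whether x³ + 12 is a perfect square.
x = 13: x³ + 12 = 13³ + 12 = 2197 + 12 = 2209
Is 2209 a perfect square? 47² = 2209 ✓
So (x, y) = (13, -47) is a solution.

x = 13, y = -47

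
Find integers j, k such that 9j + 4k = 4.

Step 1: Check solvability.
gcd(9, 4) = 1
Since 1 divides 4, solutions exist.

Step 2: Apply extended Euclidean algorithm to find gcd.
We find integers such that 9*x0 + 4*y0 = 1

Step 3: Scale the particular solution.
Multiply by 4/1 = 4:
j = 4, k = -8

Step 4: Verify.
9*(4) + 4*(-8) = 4 = 4 ✓

j = 4, k = -8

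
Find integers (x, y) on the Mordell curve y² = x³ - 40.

Try small integer x values and check whether x³ - 40 is a perfect square.
x = 14: x³ - 40 = 14³ - 40 = 2744 - 40 = 2704
Is 2704 a perfect square? 52² = 2704 ✓
So (x, y) = (14, 52) is a solution.

x = 14, y = 52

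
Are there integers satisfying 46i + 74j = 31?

Step 1: Compute gcd(46, 74).
gcd(46, 74) = 2

Step 2: Check divisibility.
Does 2 divide 31? 31 = 2 x 15 + 1, so no.

By the theorem on linear Diophantine equations, 46i + 74j = 31 has integer solutions if and only if gcd(46, 74) divides 31. Since 2 does not divide 31, no solutions exist.

No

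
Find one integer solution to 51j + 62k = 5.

Step 1: Check solvability.
gcd(51, 62) = 1
Since 1 divides 5, solutions exist.

Step 2: Apply extended Euclidean algorithm to find gcd.
We find integers such that 51*x0 + 62*y0 = 1

Step 3: Scale the particular solution.
Multiply by 5/1 = 5:
j = -85, k = 70

Step 4: Verify.
51*(-85) + 62*(70) = 5 = 5 ✓

j = -85, k = 70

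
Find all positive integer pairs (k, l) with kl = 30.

The positive divisors of 30 are: 1, 2, 3, 5, 6, 10, 15, 30.
Each divisor d gives the pair (d, 30/d):
(1, 30), (2, 15), (3, 10), (5, 6), (6, 5), (10, 3), (15, 2), (30, 1)

(1, 30), (2, 15), (3, 10), (5, 6), (6, 5), (10, 3), (15, 2), (30, 1)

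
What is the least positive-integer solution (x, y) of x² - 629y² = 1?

We seek the smallest positive integers (x, y) with x² - 629y² = 1, i.e., x² = 629y² + 1.
Try successive y values:
y = 1: x² = 629·1² + 1 = 630, not a perfect square
y = 2: x² = 629·2² + 1 = 2517, not a perfect square
y = 3: x² = 629·3² + 1 = 5662, not a perfect square
... continuing the search (or via continued fractions) ...
y = 4914100: x² = 629·4914100² + 1 = 15189330271490001, x = 123245001 ✓

Verify: 123245001² - 629·4914100² = 15189330271490001 - 15189330271490000 = 1 ✓

x = 123245001, y = 4914100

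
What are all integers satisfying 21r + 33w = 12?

Step 1: Compute gcd(21, 33) = 3.
Since 3 divides 12, solutions exist.

Step 2: Find a particular solution using extended Euclidean algorithm.
We get r₀ = -12, w₀ = 8.
Check: 21*-12 + 33*8 = 12 = 12 ✓

Step 3: Write the general solution.
r = -12 + (33/3)t = -12 + 11t
w = 8 - (21/3)t = 8 - 7t
for any integer t.

r = -12 + 11t, w = 8 - 7t for integer t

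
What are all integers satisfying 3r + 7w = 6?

Step 1: Compute gcd(3, 7) = 1.
Since 1 divides 6, solutions exist.

Step 2: Find a particular solution using extended Euclidean algorithm.
We get r₀ = -12, w₀ = 6.
Check: 3*-12 + 7*6 = 6 = 6 ✓

Step 3: Write the general solution.
r = -12 + (7/1)t = -12 + 7t
w = 6 - (3/1)t = 6 - 3t
for any integer t.

r = -12 + 7t, w = 6 - 3t for integer t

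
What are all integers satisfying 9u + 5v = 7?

Step 1: Compute gcd(9, 5) = 1.
Since 1 divides 7, solutions exist.

Step 2: Find a particular solution using extended Euclidean algorithm.
We get u₀ = -7, v₀ = 14.
Check: 9*-7 + 5*14 = 7 = 7 ✓

Step 3: Write the general solution.
u = -7 + (5/1)t = -7 + 5t
v = 14 - (9/1)t = 14 - 9t
for any integer t.

u = -7 + 5t, v = 14 - 9t for integer t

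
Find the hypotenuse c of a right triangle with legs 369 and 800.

c² = a² + b² = 369² + 800² = 136161 + 640000 = 776161
c = sqrt(776161) = 881

881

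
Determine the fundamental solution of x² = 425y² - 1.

We need x² = 425y² - 1. Try successive y:
y = 1: x² = 425·1² - 1 = 424, not a perfect square
y = 2: x² = 425·2² - 1 = 1699, not a perfect square
y = 3: x² = 425·3² - 1 = 3824, not a perfect square
...
y = 13: x² = 425·13² - 1 = 71824 = 268² ✓
Check: 268² - 425·13² = 71824 - 71825 = -1 ✓

x = 268, y = 13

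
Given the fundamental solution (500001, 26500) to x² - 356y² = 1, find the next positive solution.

Solutions to x² - Dy² = 1 are generated by powers of (x₀ + y₀√D).
The next solution satisfies x₁ + y₁√356 = (x₀ + y₀√356)², giving:
x₁ = x₀² + 356y₀² = 500001² + 356·26500² = 250001000001 + 250001000000 = 500002000001
y₁ = 2x₀y₀ = 2·500001·26500 = 26500053000

Verify: 500002000001² - 356·26500053000² = 250002000005000004000001 - 250002000005000004000000 = 1 ✓

x = 500002000001, y = 26500053000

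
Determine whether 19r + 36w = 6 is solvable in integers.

Step 1: Compute gcd(19, 36).
gcd(19, 36) = 1

Step 2: Check divisibility.
Does 1 divide 6? 6 = 1 x 6, so yes.

By the theorem on linear Diophantine equations, 19r + 36w = 6 has integer solutions if and only if gcd(19, 36) divides 6. Since 1 | 6, solutions exist.

Yes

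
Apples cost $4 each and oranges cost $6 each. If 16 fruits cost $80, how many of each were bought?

Let a = apples, o = oranges.
a + o = 16
4a + 6o = 80
Substitute o = 16 - a:
4a + 6(16 - a) = 80
(4 - 6)a = 80 - 96
-2a = -16
a = 8, o = 16 - 8 = 8

Apples: 8, Oranges: 8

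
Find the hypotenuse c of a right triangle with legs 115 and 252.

c² = a² + b² = 115² + 252² = 13225 + 63504 = 76729
c = 277

277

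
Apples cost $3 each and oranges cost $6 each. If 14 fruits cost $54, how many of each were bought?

Let a = apples, o = oranges.
a + o = 14
3a + 6o = 54
Substitute o = 14 - a:
3a + 6(14 - a) = 54
(3 - 6)a = 54 - 84
-3a = -30
a = 10, o = 14 - 10 = 4

Apples: 10, Oranges: 4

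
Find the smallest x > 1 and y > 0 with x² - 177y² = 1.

We seek the smallest positive integers (x, y) with x² - 177y² = 1, i.e., x² = 177y² + 1.
Try successive y values:
y = 1: x² = 177·1² + 1 = 178, not a perfect square
y = 2: x² = 177·2² + 1 = 709, not a perfect square
y = 3: x² = 177·3² + 1 = 1594, not a perfect square
... continuing the search (or via continued fractions) ...
y = 4692: x² = 177·4692² + 1 = 3896630929, x = 62423 ✓

Verify: 62423² - 177·4692² = 3896630929 - 3896630928 = 1 ✓

x = 62423, y = 4692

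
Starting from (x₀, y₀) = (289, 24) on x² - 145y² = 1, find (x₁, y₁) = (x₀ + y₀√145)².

Solutions to x² - Dy² = 1 are generated by powers of (x₀ + y₀√D).
The next solution satisfies x₁ + y₁√145 = (x₀ + y₀√145)², giving:
x₁ = x₀² + 145y₀² = 289² + 145·24² = 83521 + 83520 = 167041
y₁ = 2x₀y₀ = 2·289·24 = 13872

Verify: 167041² - 145·13872² = 27902695681 - 27902695680 = 1 ✓

x = 167041, y = 13872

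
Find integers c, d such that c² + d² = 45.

We need to find integers c, d > 0 such that c² + d² = 45.
Trying c = 3: d² = 45 - 3² = 45 - 9 = 36
d = 6
Check: 3² + 6² = 9 + 36 = 45 ✓

45 = 3² + 6²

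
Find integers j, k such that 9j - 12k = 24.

Step 1: Check solvability.
gcd(9, 12) = 3
Since 3 divides 24, solutions exist.

Step 2: Apply extended Euclidean algorithm to find gcd.
We find integers such that 9*x0 + 12*y0 = 3

Step 3: Scale the particular solution.
Multiply by 24/3 = 8:
j = -8, k = -8

Step 4: Verify.
9*(-8) - 12*(-8) = 24 = 24 ✓

j = -8, k = -8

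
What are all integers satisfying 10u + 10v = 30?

Step 1: Compute gcd(10, 10) = 10.
Since 10 divides 30, solutions exist.

Step 2: Find a particular solution using extended Euclidean algorithm.
We get u₀ = 0, v₀ = 3.
Check: 10*0 + 10*3 = 30 = 30 ✓

Step 3: Write the general solution.
u = 0 + (10/10)t = 0 + 1t
v = 3 - (10/10)t = 3 - 1t
for any integer t.

u = 0 + 1t, v = 3 - 1t for integer t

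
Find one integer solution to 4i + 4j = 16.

Step 1: Check solvability.
gcd(4, 4) = 4
Since 4 divides 16, solutions exist.

Step 2: Apply extended Euclidean algorithm to find gcd.
We find integers such that 4*x0 + 4*y0 = 4

Step 3: Scale the particular solution.
Multiply by 16/4 = 4:
i = 0, j = 4

Step 4: Verify.
4*(0) + 4*(4) = 16 = 16 ✓

i = 0, j = 4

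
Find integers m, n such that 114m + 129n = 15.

Step 1: Check solvability.
gcd(114, 129) = 3
Since 3 divides 15, solutions exist.

Step 2: Apply extended Euclidean algorithm to find gcd.
We find integers such that 114*x0 + 129*y0 = 3

Step 3: Scale the particular solution.
Multiply by 15/3 = 5:
m = 85, n = -75

Step 4: Verify.
114*(85) + 129*(-75) = 15 = 15 ✓

m = 85, n = -75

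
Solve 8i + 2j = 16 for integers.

Step 1: Check solvability.
gcd(8, 2) = 2
Since 2 divides 16, solutions exist.

Step 2: Apply extended Euclidean algorithm to find gcd.
We find integers such that 8*x0 + 2*y0 = 2

Step 3: Scale the particular solution.
Multiply by 16/2 = 8:
i = 0, j = 8

Step 4: Verify.
8*(0) + 2*(8) = 16 = 16 ✓

i = 0, j = 8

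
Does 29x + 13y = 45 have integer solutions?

Step 1: Compute gcd(29, 13).
gcd(29, 13) = 1

Step 2: Check divisibility.
Does 1 divide 45? 45 = 1 x 45, so yes.

By the theorem on linear Diophantine equations, 29x + 13y = 45 has integer solutions if and only if gcd(29, 13) divides 45. Since 1 | 45, solutions exist.

Yes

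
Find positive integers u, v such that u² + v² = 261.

Search for u with 261 - u² a perfect square.
u = 6: 261 - 6² = 261 - 36 = 225 = 15² ✓
So u = 6, v = 15.

u = 6, v = 15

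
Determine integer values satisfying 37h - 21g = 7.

Step 1: Check solvability.
gcd(37, 21) = 1
Since 1 divides 7, solutions exist.

Step 2: Apply extended Euclidean algorithm to find gcd.
We find integers such that 37*x0 + 21*y0 = 1

Step 3: Scale the particular solution.
Multiply by 7/1 = 7:
h = 28, g = 49

Step 4: Verify.
37*(28) - 21*(49) = 7 = 7 ✓

h = 28, g = 49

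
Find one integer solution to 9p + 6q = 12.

Step 1: Check solvability.
gcd(9, 6) = 3
Since 3 divides 12, solutions exist.

Step 2: Apply extended Euclidean algorithm to find gcd.
We find integers such that 9*x0 + 6*y0 = 3

Step 3: Scale the particular solution.
Multiply by 12/3 = 4:
p = 4, q = -4

Step 4: Verify.
9*(4) + 6*(-4) = 12 = 12 ✓

p = 4, q = -4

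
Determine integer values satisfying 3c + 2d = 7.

Step 1: Check solvability.
gcd(3, 2) = 1
Since 1 divides 7, solutions exist.

Step 2: Apply extended Euclidean algorithm to find gcd.
We find integers such that 3*x0 + 2*y0 = 1

Step 3: Scale the particular solution.
Multiply by 7/1 = 7:
c = 7, d = -7

Step 4: Verify.
3*(7) + 2*(-7) = 7 = 7 ✓

c = 7, d = -7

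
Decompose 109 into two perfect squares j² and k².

We need to find integers j, k > 0 such that j² + k² = 109.
Trying j = 3: k² = 109 - 3² = 109 - 9 = 100
k = 10
Check: 3² + 10² = 9 + 100 = 109 ✓

109 = 3² + 10²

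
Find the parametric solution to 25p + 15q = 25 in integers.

Step 1: Compute gcd(25, 15) = 5.
Since 5 divides 25, solutions exist.

Step 2: Find a particular solution using extended Euclidean algorithm.
We get p₀ = -5, q₀ = 10.
Check: 25*-5 + 15*10 = 25 = 25 ✓

Step 3: Write the general solution.
p = -5 + (15/5)t = -5 + 3t
q = 10 - (25/5)t = 10 - 5t
for any integer t.

p = -5 + 3t, q = 10 - 5t for integer t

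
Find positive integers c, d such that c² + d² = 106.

Search for c with 106 - c² a perfect square.
c = 5: 106 - 5² = 106 - 25 = 81 = 9² ✓
So c = 5, d = 9.

c = 5, d = 9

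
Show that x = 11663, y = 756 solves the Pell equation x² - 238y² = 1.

Compute x² = 11663² = 136025569
Compute 238y² = 238·756² = 238·571536 = 136025568
x² - 238y² = 136025569 - 136025568 = 1
Since this equals 1, (11663, 756) is a solution.

Yes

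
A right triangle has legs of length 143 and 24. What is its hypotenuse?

c² = a² + b² = 143² + 24² = 20449 + 576 = 21025
c = 145

145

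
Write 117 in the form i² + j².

We need to find integers i, j > 0 such that i² + j² = 117.
Trying i = 6: j² = 117 - 6² = 117 - 36 = 81
j = 9
Check: 6² + 9² = 36 + 81 = 117 ✓

117 = 6² + 9²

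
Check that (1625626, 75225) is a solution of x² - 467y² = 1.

Compute x² = 1625626² = 2642659891876
Compute 467y² = 467·75225² = 467·5658800625 = 2642659891875
x² - 467y² = 2642659891876 - 2642659891875 = 1
Since this equals 1, (1625626, 75225) is a solution.

Yes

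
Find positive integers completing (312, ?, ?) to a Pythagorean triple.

We need the other leg and hypotenuse such that 312² + x² = c².
Take x = 25, c = 313: 312² + 25² = 97344 + 625 = 97969 = 313² ✓
Triple: (25, 312, 313)

(25, 312, 313)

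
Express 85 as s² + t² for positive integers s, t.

We need to find integers s, t > 0 such that s² + t² = 85.
Trying s = 2: t² = 85 - 2² = 85 - 4 = 81
t = 9
Check: 2² + 9² = 4 + 81 = 85 ✓

85 = 2² + 9²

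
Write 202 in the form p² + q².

We need to find integers p, q > 0 such that p² + q² = 202.
Trying p = 9: q² = 202 - 9² = 202 - 81 = 121
q = 11
Check: 9² + 11² = 81 + 121 = 202 ✓

202 = 9² + 11²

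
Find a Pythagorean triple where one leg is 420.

We need the other leg and hypotenuse such that 420² + x² = c².
Take x = 77, c = 427: 420² + 77² = 176400 + 5929 = 182329 = 427² ✓
Triple: (77, 420, 427)

(77, 420, 427)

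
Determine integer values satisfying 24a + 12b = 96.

Step 1: Check solvability.
gcd(24, 12) = 12
Since 12 divides 96, solutions exist.

Step 2: Apply extended Euclidean algorithm to find gcd.
We find integers such that 24*x0 + 12*y0 = 12

Step 3: Scale the particular solution.
Multiply by 96/12 = 8:
a = 0, b = 8

Step 4: Verify.
24*(0) + 12*(8) = 96 = 96 ✓

a = 0, b = 8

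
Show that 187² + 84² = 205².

Compute a² + b² = 187² + 84² = 34969 + 7056 = 42025
Compute c² = 205² = 42025
Since 42025 = 42025, confirmed.

Yes, it is a Pythagorean triple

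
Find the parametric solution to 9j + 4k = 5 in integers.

Step 1: Compute gcd(9, 4) = 1.
Since 1 divides 5, solutions exist.

Step 2: Find a particular solution using extended Euclidean algorithm.
We get j₀ = 5, k₀ = -10.
Check: 9*5 + 4*-10 = 5 = 5 ✓

Step 3: Write the general solution.
j = 5 + (4/1)t = 5 + 4t
k = -10 - (9/1)t = -10 - 9t
for any integer t.

j = 5 + 4t, k = -10 - 9t for integer t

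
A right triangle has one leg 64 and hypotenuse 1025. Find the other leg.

a² = c² - b² = 1050625 - 4096 = 1046529
a = 1023

1023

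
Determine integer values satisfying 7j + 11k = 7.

Step 1: Check solvability.
gcd(7, 11) = 1
Since 1 divides 7, solutions exist.

Step 2: Apply extended Euclidean algorithm to find gcd.
We find integers such that 7*x0 + 11*y0 = 1

Step 3: Scale the particular solution.
Multiply by 7/1 = 7:
j = -21, k = 14

Step 4: Verify.
7*(-21) + 11*(14) = 7 = 7 ✓

j = -21, k = 14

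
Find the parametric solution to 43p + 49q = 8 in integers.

Step 1: Compute gcd(43, 49) = 1.
Since 1 divides 8, solutions exist.

Step 2: Find a particular solution using extended Euclidean algorithm.
We get p₀ = 64, q₀ = -56.
Check: 43*64 + 49*-56 = 8 = 8 ✓

Step 3: Write the general solution.
p = 64 + (49/1)t = 64 + 49t
q = -56 - (43/1)t = -56 - 43t
for any integer t.

p = 64 + 49t, q = -56 - 43t for integer t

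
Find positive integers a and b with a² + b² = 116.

We need to find integers a, b > 0 such that a² + b² = 116.
Trying a = 4: b² = 116 - 4² = 116 - 16 = 100
b = 10
Check: 4² + 10² = 16 + 100 = 116 ✓

116 = 4² + 10²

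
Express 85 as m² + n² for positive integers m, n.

We need to find integers m, n > 0 such that m² + n² = 85.
Trying m = 2: n² = 85 - 2² = 85 - 4 = 81
n = 9
Check: 2² + 9² = 4 + 81 = 85 ✓

85 = 2² + 9²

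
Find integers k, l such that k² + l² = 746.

We need to find integers k, l > 0 such that k² + l² = 746.
Trying k = 11: l² = 746 - 11² = 746 - 121 = 625
l = 25
Check: 11² + 25² = 121 + 625 = 746 ✓

746 = 11² + 25²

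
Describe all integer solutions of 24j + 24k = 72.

Step 1: Compute gcd(24, 24) = 24.
Since 24 divides 72, solutions exist.

Step 2: Find a particular solution using extended Euclidean algorithm.
We get j₀ = 0, k₀ = 3.
Check: 24*0 + 24*3 = 72 = 72 ✓

Step 3: Write the general solution.
j = 0 + (24/24)t = 0 + 1t
k = 3 - (24/24)t = 3 - 1t
for any integer t.

j = 0 + 1t, k = 3 - 1t for integer t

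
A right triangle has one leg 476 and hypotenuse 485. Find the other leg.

a² = c² - b² = 235225 - 226576 = 8649
a = 93

93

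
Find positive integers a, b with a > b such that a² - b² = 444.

Factor: a² - b² = (a+b)(a-b) = 444.
We need two factors of 444 with the same parity.
Use a+b = 222 and a-b = 2 (product 222·2 = 444).
Adding: 2a = 224, so a = 112.
Subtracting: 2b = 220, so b = 110.
Check: 112² - 110² = 12544 - 12100 = 444 ✓

a = 112, b = 110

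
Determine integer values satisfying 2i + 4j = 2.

Step 1: Check solvability.
gcd(2, 4) = 2
Since 2 divides 2, solutions exist.

Step 2: Apply extended Euclidean algorithm to find gcd.
We find integers such that 2*x0 + 4*y0 = 2

Step 3: Scale the particular solution.
Multiply by 2/2 = 1:
i = 1, j = 0

Step 4: Verify.
2*(1) + 4*(0) = 2 = 2 ✓

i = 1, j = 0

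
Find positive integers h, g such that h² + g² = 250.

Search for h with 250 - h² a perfect square.
h = 5: 250 - 5² = 250 - 25 = 225 = 15² ✓
So h = 5, g = 15.

h = 5, g = 15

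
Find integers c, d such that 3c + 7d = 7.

Step 1: Check solvability.
gcd(3, 7) = 1
Since 1 divides 7, solutions exist.

Step 2: Apply extended Euclidean algorithm to find gcd.
We find integers such that 3*x0 + 7*y0 = 1

Step 3: Scale the particular solution.
Multiply by 7/1 = 7:
c = -14, d = 7

Step 4: Verify.
3*(-14) + 7*(7) = 7 = 7 ✓

c = -14, d = 7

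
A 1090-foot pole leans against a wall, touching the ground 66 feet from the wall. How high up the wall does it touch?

The ladder, wall, and ground form a right triangle with hypotenuse 1090 and one leg 66.
By the Pythagorean theorem: h² = 1090² - 66² = 1188100 - 4356 = 1183744
h = √1183744 = 1088 feet

1088 feet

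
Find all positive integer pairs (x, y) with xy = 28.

The positive divisors of 28 are: 1, 2, 4, 7, 14, 28.
Each divisor d gives the pair (d, 28/d):
(1, 28), (2, 14), (4, 7), (7, 4), (14, 2), (28, 1)

(1, 28), (2, 14), (4, 7), (7, 4), (14, 2), (28, 1)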